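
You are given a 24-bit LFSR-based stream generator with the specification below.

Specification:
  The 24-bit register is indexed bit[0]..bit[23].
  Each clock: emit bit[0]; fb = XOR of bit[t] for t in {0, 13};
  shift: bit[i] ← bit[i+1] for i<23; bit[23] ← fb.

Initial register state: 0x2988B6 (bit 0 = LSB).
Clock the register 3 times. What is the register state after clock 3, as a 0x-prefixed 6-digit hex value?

reg_0 = 0x2988B6
clock 1: out=0, reg = 0x14C45B
clock 2: out=1, reg = 0x8A622D
clock 3: out=1, reg = 0x453116

0x453116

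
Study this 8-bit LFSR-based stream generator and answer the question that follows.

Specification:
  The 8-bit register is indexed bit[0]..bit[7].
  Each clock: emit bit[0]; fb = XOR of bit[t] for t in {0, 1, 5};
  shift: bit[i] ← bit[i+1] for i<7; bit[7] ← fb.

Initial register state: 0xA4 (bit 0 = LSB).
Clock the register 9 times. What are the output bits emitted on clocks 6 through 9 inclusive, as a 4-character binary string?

1011

reg_0 = 0xA4
clock 1: out=0, reg = 0xD2
clock 2: out=0, reg = 0xE9
clock 3: out=1, reg = 0x74
clock 4: out=0, reg = 0xBA
clock 5: out=0, reg = 0x5D
clock 6: out=1, reg = 0xAE
clock 7: out=0, reg = 0x57
clock 8: out=1, reg = 0x2B
clock 9: out=1, reg = 0x95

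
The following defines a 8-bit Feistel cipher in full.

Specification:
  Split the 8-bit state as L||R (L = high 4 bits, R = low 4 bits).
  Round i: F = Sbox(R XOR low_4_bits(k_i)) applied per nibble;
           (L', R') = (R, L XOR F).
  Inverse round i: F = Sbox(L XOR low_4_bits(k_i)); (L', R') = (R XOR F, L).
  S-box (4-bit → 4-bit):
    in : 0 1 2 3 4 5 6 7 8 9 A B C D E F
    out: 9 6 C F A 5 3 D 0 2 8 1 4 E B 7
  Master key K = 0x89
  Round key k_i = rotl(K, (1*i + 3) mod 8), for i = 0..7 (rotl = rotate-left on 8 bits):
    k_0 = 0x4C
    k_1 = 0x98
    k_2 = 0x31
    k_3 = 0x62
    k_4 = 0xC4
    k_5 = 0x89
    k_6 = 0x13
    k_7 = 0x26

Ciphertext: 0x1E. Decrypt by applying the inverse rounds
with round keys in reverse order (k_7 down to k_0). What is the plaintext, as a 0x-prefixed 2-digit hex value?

0xF6

s_0 = ciphertext = 0x1E
s_1 = InvRound(s_0, k_7) = 0x31
s_2 = InvRound(s_1, k_6) = 0x83
s_3 = InvRound(s_2, k_5) = 0x58
s_4 = InvRound(s_3, k_4) = 0xE5
s_5 = InvRound(s_4, k_3) = 0x1E
s_6 = InvRound(s_5, k_2) = 0x71
s_7 = InvRound(s_6, k_1) = 0x67
s_8 = InvRound(s_7, k_0) = 0xF6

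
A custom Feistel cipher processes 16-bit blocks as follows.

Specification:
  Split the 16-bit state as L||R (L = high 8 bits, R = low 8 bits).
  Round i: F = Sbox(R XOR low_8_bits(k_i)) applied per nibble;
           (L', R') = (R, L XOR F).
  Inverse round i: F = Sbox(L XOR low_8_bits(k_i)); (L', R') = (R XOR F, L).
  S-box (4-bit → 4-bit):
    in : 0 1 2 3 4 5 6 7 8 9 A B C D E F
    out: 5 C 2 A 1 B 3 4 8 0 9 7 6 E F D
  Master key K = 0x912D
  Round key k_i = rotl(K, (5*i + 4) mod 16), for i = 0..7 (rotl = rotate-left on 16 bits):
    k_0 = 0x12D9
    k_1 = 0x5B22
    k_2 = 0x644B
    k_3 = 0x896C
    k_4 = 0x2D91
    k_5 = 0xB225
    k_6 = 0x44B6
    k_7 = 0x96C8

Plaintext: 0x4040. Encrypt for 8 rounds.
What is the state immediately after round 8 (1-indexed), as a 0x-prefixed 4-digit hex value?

s_0 = plaintext = 0x4040
s_1 = Round(s_0, k_0) = 0x4040
s_2 = Round(s_1, k_1) = 0x4072
s_3 = Round(s_2, k_2) = 0x72E0
s_4 = Round(s_3, k_3) = 0xE0F4
s_5 = Round(s_4, k_4) = 0xF4DB
s_6 = Round(s_5, k_5) = 0xDB2B
s_7 = Round(s_6, k_6) = 0x2BD5
s_8 = Round(s_7, k_7) = 0xD5E5

0xD5E5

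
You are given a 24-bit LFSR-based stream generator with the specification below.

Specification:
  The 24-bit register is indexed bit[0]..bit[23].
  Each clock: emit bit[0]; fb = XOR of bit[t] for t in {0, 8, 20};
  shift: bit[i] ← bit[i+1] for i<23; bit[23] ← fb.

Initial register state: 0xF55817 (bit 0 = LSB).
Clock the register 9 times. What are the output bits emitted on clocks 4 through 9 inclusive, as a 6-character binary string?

reg_0 = 0xF55817
clock 1: out=1, reg = 0x7AAC0B
clock 2: out=1, reg = 0x3D5605
clock 3: out=1, reg = 0x1EAB02
clock 4: out=0, reg = 0x0F5581
clock 5: out=1, reg = 0x07AAC0
clock 6: out=0, reg = 0x03D560
clock 7: out=0, reg = 0x81EAB0
clock 8: out=0, reg = 0x40F558
clock 9: out=0, reg = 0xA07AAC

010000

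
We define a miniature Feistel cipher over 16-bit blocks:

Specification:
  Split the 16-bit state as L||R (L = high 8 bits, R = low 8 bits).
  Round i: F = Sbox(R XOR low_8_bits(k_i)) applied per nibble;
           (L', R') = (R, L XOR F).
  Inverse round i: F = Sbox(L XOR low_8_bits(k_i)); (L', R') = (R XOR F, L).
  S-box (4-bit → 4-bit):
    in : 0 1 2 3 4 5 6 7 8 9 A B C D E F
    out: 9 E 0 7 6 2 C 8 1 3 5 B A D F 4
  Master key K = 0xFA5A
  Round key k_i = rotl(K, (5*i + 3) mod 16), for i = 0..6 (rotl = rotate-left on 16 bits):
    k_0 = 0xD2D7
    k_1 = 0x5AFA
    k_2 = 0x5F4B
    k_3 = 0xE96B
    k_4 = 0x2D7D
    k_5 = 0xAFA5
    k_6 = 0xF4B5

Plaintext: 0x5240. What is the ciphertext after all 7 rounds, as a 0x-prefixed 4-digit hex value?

0xA2E7

s_0 = plaintext = 0x5240
s_1 = Round(s_0, k_0) = 0x406A
s_2 = Round(s_1, k_1) = 0x6A79
s_3 = Round(s_2, k_2) = 0x791A
s_4 = Round(s_3, k_3) = 0x1AF7
s_5 = Round(s_4, k_4) = 0xF70F
s_6 = Round(s_5, k_5) = 0x0FA2
s_7 = Round(s_6, k_6) = 0xA2E7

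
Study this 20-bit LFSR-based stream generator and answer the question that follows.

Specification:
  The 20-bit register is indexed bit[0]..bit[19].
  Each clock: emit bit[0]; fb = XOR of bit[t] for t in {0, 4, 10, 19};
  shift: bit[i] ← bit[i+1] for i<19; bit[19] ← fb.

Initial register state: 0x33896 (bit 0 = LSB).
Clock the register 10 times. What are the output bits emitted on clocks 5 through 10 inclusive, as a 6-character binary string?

100100

reg_0 = 0x33896
clock 1: out=0, reg = 0x99C4B
clock 2: out=1, reg = 0xCCE25
clock 3: out=1, reg = 0xE6712
clock 4: out=0, reg = 0xF3389
clock 5: out=1, reg = 0x799C4
clock 6: out=0, reg = 0x3CCE2
clock 7: out=0, reg = 0x9E671
clock 8: out=1, reg = 0x4F338
clock 9: out=0, reg = 0xA799C
clock 10: out=0, reg = 0x53CCE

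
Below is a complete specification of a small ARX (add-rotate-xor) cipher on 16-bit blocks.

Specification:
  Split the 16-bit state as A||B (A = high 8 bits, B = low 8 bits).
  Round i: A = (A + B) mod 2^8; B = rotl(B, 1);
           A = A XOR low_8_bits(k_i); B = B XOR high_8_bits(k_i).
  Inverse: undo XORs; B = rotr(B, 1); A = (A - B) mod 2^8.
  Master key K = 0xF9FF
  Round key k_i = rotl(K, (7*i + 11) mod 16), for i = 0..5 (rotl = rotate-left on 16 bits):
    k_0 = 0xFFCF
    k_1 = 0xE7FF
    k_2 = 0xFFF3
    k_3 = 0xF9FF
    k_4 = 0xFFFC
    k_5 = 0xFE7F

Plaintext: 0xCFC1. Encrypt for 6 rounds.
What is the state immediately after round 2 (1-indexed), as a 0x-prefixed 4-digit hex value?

0x241F

s_0 = plaintext = 0xCFC1
s_1 = Round(s_0, k_0) = 0x5F7C
s_2 = Round(s_1, k_1) = 0x241F
s_3 = Round(s_2, k_2) = 0xB0C1
s_4 = Round(s_3, k_3) = 0x8E7A
s_5 = Round(s_4, k_4) = 0xF40B
s_6 = Round(s_5, k_5) = 0x80E8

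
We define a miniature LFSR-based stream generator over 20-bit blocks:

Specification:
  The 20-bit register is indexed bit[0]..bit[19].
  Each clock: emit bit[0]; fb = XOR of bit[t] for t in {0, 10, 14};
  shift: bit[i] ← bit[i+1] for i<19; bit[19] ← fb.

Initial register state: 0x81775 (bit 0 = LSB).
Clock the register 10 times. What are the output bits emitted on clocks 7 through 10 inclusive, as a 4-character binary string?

1011

reg_0 = 0x81775
clock 1: out=1, reg = 0x40BBA
clock 2: out=0, reg = 0x205DD
clock 3: out=1, reg = 0x102EE
clock 4: out=0, reg = 0x08177
clock 5: out=1, reg = 0x840BB
clock 6: out=1, reg = 0x4205D
clock 7: out=1, reg = 0xA102E
clock 8: out=0, reg = 0x50817
clock 9: out=1, reg = 0xA840B
clock 10: out=1, reg = 0x54205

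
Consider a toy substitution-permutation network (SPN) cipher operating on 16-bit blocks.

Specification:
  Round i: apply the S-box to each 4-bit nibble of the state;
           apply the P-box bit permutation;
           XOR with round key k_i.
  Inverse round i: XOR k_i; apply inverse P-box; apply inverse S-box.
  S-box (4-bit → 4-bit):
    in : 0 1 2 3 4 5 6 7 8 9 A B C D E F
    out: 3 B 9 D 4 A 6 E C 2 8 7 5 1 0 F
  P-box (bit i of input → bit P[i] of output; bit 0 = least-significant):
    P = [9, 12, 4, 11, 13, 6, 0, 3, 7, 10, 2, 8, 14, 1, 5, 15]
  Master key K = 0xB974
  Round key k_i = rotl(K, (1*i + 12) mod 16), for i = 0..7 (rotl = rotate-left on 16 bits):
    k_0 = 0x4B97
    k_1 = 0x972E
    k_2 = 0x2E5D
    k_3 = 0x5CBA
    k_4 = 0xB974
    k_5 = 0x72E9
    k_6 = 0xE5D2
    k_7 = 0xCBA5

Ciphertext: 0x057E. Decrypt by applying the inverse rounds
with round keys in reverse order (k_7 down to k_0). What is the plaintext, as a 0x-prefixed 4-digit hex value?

s_0 = ciphertext = 0x057E
s_1 = InvRound(s_0, k_7) = 0x1073
s_2 = InvRound(s_1, k_6) = 0x31C9
s_3 = InvRound(s_2, k_5) = 0xCAED
s_4 = InvRound(s_3, k_4) = 0xD23B
s_5 = InvRound(s_4, k_3) = 0xA042
s_6 = InvRound(s_5, k_2) = 0x5683
s_7 = InvRound(s_6, k_1) = 0x338E
s_8 = InvRound(s_7, k_0) = 0xDE37

0xDE37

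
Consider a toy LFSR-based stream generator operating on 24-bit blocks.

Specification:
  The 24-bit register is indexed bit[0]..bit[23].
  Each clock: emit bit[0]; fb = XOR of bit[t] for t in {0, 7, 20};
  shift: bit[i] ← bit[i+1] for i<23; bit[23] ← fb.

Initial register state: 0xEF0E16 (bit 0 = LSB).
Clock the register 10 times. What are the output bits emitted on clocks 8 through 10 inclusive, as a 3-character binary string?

reg_0 = 0xEF0E16
clock 1: out=0, reg = 0x77870B
clock 2: out=1, reg = 0x3BC385
clock 3: out=1, reg = 0x9DE1C2
clock 4: out=0, reg = 0x4EF0E1
clock 5: out=1, reg = 0x277870
clock 6: out=0, reg = 0x13BC38
clock 7: out=0, reg = 0x89DE1C
clock 8: out=0, reg = 0x44EF0E
clock 9: out=0, reg = 0x227787
clock 10: out=1, reg = 0x113BC3

001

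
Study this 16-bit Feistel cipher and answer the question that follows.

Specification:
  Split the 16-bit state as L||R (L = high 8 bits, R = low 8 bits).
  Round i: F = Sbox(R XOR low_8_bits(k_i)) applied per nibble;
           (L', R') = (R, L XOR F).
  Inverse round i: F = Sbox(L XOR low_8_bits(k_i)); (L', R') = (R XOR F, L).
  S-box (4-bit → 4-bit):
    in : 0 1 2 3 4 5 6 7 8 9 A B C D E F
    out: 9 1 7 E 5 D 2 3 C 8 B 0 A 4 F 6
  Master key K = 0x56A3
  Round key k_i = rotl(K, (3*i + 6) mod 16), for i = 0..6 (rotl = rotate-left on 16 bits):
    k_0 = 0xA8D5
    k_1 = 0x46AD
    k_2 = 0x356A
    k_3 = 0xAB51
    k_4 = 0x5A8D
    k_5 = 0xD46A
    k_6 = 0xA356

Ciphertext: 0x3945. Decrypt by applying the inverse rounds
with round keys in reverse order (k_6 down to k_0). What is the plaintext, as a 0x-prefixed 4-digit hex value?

s_0 = ciphertext = 0x3945
s_1 = InvRound(s_0, k_6) = 0x6339
s_2 = InvRound(s_1, k_5) = 0xA163
s_3 = InvRound(s_2, k_4) = 0x19A1
s_4 = InvRound(s_3, k_3) = 0xFD19
s_5 = InvRound(s_4, k_2) = 0x9AFD
s_6 = InvRound(s_5, k_1) = 0x1E9A
s_7 = InvRound(s_6, k_0) = 0x3A1E

0x3A1E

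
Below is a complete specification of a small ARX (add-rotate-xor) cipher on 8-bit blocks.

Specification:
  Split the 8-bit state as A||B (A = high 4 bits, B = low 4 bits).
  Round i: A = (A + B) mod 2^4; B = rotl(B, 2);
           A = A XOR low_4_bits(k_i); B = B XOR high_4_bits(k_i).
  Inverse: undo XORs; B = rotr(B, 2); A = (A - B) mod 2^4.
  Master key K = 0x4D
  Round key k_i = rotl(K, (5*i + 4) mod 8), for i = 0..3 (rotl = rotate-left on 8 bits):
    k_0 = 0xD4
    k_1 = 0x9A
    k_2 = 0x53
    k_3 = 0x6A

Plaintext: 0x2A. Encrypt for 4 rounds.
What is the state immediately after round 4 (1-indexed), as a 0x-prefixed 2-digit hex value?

s_0 = plaintext = 0x2A
s_1 = Round(s_0, k_0) = 0x87
s_2 = Round(s_1, k_1) = 0x54
s_3 = Round(s_2, k_2) = 0xA4
s_4 = Round(s_3, k_3) = 0x47

0x47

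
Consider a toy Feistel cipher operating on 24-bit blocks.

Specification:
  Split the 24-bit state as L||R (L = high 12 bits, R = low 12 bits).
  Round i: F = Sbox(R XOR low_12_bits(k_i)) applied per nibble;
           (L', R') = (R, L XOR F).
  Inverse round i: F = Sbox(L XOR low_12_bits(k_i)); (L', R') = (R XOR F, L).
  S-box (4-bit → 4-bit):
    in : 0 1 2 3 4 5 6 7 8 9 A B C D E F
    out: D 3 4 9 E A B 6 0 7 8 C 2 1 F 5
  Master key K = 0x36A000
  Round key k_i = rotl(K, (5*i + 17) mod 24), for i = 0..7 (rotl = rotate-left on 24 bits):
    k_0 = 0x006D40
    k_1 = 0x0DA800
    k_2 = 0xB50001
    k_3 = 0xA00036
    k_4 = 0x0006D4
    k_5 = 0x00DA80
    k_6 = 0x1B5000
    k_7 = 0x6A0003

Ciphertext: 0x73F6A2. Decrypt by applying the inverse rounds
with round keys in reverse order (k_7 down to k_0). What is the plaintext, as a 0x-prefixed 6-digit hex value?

0xE8EC6F

s_0 = ciphertext = 0x73F6A2
s_1 = InvRound(s_0, k_7) = 0x03073F
s_2 = InvRound(s_1, k_6) = 0xAA2030
s_3 = InvRound(s_2, k_5) = 0xD74AA2
s_4 = InvRound(s_3, k_4) = 0x62FD74
s_5 = InvRound(s_4, k_3) = 0x64362F
s_6 = InvRound(s_5, k_2) = 0xDCB643
s_7 = InvRound(s_6, k_1) = 0xC6FDCB
s_8 = InvRound(s_7, k_0) = 0xE8EC6F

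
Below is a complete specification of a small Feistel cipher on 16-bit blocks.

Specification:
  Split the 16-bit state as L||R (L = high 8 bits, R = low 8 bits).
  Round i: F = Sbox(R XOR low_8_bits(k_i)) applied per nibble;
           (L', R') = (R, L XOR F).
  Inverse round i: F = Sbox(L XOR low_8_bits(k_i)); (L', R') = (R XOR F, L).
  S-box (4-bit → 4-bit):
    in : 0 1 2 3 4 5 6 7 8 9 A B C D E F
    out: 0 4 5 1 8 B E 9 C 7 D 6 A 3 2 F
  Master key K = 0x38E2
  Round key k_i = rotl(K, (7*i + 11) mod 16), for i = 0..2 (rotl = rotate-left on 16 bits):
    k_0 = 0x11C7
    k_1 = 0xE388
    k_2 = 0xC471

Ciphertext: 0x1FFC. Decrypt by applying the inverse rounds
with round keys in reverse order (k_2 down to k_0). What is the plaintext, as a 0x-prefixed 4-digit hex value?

0xC061

s_0 = ciphertext = 0x1FFC
s_1 = InvRound(s_0, k_2) = 0x1E1F
s_2 = InvRound(s_1, k_1) = 0x611E
s_3 = InvRound(s_2, k_0) = 0xC061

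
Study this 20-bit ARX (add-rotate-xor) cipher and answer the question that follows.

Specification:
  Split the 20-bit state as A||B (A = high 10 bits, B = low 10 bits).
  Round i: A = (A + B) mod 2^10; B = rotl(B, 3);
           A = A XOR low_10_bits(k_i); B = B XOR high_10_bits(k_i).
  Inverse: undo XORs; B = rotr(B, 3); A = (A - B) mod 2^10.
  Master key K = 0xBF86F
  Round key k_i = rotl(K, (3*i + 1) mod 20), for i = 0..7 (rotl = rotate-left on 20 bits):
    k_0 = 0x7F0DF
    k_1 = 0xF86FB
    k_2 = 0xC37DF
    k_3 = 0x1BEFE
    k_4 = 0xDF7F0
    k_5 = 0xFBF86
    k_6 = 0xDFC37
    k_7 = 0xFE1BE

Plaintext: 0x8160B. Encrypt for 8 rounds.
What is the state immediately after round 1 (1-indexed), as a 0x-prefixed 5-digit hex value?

0x33DA0

s_0 = plaintext = 0x8160B
s_1 = Round(s_0, k_0) = 0x33DA0
s_2 = Round(s_1, k_1) = 0x252E2
s_3 = Round(s_2, k_2) = 0x2A418
s_4 = Round(s_3, k_3) = 0x8FCAF
s_5 = Round(s_4, k_4) = 0x47A04
s_6 = Round(s_5, k_5) = 0x293CB
s_7 = Round(s_6, k_6) = 0x16120
s_8 = Round(s_7, k_7) = 0x31AFA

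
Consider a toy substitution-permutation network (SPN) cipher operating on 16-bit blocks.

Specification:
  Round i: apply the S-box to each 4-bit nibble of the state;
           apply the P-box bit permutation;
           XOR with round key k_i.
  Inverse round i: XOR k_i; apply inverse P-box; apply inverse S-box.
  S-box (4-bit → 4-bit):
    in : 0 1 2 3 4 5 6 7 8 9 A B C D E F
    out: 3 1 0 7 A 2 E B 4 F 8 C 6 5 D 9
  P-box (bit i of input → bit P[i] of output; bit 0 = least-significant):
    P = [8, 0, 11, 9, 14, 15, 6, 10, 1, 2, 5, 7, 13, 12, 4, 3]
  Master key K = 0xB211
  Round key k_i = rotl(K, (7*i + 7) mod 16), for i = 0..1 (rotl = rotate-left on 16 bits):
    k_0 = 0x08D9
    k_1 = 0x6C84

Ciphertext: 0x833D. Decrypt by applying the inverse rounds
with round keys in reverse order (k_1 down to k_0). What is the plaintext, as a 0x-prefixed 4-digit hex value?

0x1B0F

s_0 = ciphertext = 0x833D
s_1 = InvRound(s_0, k_1) = 0xEB79
s_2 = InvRound(s_1, k_0) = 0x1B0F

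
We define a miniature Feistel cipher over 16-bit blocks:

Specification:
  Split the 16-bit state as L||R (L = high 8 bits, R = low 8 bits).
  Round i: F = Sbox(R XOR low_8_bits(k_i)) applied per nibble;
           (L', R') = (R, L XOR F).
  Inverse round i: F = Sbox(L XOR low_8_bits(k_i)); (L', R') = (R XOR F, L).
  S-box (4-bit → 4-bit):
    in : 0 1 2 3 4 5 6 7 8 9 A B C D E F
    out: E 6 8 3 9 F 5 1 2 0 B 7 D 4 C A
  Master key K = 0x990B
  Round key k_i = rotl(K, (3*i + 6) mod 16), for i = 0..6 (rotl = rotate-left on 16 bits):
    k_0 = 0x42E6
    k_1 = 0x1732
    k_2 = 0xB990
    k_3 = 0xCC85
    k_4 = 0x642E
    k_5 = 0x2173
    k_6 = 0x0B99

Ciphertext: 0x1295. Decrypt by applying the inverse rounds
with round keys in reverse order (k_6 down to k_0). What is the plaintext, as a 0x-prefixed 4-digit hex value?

s_0 = ciphertext = 0x1295
s_1 = InvRound(s_0, k_6) = 0xB212
s_2 = InvRound(s_1, k_5) = 0xC4B2
s_3 = InvRound(s_2, k_4) = 0x79C4
s_4 = InvRound(s_3, k_3) = 0x6979
s_5 = InvRound(s_4, k_2) = 0xD969
s_6 = InvRound(s_5, k_1) = 0xAED9
s_7 = InvRound(s_6, k_0) = 0x4BAE

0x4BAE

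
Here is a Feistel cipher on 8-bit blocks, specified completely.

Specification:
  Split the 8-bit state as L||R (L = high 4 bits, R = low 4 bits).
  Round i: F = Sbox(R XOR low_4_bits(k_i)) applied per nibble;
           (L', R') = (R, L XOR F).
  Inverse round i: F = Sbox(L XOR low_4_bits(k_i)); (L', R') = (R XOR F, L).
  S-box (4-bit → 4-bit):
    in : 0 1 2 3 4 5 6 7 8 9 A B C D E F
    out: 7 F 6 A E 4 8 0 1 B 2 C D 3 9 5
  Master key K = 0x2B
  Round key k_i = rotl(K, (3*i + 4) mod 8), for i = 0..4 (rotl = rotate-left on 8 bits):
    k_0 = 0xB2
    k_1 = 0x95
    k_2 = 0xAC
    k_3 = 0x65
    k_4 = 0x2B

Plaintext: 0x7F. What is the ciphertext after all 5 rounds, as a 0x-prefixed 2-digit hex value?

0xD1

s_0 = plaintext = 0x7F
s_1 = Round(s_0, k_0) = 0xF4
s_2 = Round(s_1, k_1) = 0x40
s_3 = Round(s_2, k_2) = 0x09
s_4 = Round(s_3, k_3) = 0x9D
s_5 = Round(s_4, k_4) = 0xD1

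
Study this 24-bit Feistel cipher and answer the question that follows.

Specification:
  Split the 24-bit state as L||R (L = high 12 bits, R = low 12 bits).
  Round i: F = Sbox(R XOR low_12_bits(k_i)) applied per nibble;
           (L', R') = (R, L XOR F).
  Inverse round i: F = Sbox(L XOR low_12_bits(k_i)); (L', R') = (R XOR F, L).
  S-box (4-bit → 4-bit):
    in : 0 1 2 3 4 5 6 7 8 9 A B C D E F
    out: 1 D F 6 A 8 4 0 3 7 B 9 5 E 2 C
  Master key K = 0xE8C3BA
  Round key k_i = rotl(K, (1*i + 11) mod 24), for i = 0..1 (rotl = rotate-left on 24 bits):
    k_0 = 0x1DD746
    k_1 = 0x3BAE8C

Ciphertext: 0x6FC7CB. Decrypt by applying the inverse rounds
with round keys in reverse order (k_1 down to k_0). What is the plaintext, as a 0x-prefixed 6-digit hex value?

s_0 = ciphertext = 0x6FC7CB
s_1 = InvRound(s_0, k_1) = 0x4CA6FC
s_2 = InvRound(s_1, k_0) = 0x0C94CA

0x0C94CA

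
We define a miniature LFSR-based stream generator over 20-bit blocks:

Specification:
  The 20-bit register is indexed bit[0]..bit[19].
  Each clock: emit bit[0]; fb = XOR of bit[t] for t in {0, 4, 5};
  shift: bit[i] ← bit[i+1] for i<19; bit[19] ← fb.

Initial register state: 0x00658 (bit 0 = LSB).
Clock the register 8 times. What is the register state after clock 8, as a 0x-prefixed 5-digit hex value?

reg_0 = 0x00658
clock 1: out=0, reg = 0x8032C
clock 2: out=0, reg = 0xC0196
clock 3: out=0, reg = 0xE00CB
clock 4: out=1, reg = 0xF0065
clock 5: out=1, reg = 0x78032
clock 6: out=0, reg = 0x3C019
clock 7: out=1, reg = 0x1E00C
clock 8: out=0, reg = 0x0F006

0x0F006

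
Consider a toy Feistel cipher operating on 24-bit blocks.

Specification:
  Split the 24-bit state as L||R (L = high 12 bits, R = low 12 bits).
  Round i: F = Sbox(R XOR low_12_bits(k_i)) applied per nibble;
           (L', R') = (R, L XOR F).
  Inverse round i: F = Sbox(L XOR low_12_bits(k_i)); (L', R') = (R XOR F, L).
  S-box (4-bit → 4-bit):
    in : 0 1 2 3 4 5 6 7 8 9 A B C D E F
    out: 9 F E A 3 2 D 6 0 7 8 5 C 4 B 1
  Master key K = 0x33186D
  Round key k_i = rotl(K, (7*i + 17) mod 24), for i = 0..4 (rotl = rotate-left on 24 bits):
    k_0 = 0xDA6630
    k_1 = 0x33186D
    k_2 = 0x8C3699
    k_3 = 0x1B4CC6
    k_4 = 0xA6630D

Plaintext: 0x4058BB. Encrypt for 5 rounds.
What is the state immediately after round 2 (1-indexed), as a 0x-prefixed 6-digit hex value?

0xF00E6F

s_0 = plaintext = 0x4058BB
s_1 = Round(s_0, k_0) = 0x8BBF00
s_2 = Round(s_1, k_1) = 0xF00E6F
s_3 = Round(s_2, k_2) = 0xE6FF1D
s_4 = Round(s_3, k_3) = 0xF1D42A
s_5 = Round(s_4, k_4) = 0x42A9FB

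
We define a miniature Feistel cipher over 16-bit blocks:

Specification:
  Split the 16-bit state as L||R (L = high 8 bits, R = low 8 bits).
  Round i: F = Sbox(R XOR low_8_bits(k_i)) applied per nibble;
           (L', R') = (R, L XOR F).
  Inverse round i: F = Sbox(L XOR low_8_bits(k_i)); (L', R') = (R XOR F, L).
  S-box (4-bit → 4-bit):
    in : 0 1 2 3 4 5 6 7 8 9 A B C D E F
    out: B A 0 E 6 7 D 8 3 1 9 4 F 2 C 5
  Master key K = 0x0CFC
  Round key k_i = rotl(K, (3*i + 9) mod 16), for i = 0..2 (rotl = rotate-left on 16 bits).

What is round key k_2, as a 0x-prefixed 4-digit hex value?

K = 0x0CFC
k_0 = rotl(K, (3*0+9) mod 16) = rotl(K, 9) = 0xF819
k_1 = rotl(K, (3*1+9) mod 16) = rotl(K, 12) = 0xC0CF
k_2 = rotl(K, (3*2+9) mod 16) = rotl(K, 15) = 0x067E

0x067E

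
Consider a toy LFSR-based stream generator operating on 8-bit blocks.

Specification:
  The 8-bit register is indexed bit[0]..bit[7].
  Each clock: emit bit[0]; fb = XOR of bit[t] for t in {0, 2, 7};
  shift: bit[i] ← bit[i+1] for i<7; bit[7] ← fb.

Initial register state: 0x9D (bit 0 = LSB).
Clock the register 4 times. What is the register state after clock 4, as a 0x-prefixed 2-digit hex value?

reg_0 = 0x9D
clock 1: out=1, reg = 0xCE
clock 2: out=0, reg = 0x67
clock 3: out=1, reg = 0x33
clock 4: out=1, reg = 0x99

0x99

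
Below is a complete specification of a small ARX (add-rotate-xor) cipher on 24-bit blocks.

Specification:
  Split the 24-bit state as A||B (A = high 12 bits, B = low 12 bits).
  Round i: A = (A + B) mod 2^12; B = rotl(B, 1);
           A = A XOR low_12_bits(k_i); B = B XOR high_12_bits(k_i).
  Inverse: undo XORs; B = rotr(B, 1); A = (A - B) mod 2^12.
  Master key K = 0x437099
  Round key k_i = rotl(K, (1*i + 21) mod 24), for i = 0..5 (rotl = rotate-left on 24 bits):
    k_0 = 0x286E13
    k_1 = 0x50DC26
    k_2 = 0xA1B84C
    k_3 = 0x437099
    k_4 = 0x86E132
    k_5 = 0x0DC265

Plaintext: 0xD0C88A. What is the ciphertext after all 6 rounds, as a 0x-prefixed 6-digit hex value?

0xCB92B3

s_0 = plaintext = 0xD0C88A
s_1 = Round(s_0, k_0) = 0xB85393
s_2 = Round(s_1, k_1) = 0x33E22B
s_3 = Round(s_2, k_2) = 0xD25E4D
s_4 = Round(s_3, k_3) = 0xBEB8AC
s_5 = Round(s_4, k_4) = 0x5A5937
s_6 = Round(s_5, k_5) = 0xCB92B3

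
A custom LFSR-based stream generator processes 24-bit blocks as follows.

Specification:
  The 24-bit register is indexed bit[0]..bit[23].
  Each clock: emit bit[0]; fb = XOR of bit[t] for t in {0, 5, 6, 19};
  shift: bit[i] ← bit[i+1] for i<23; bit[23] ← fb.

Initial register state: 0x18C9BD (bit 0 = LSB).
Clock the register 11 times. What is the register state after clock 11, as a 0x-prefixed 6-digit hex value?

reg_0 = 0x18C9BD
clock 1: out=1, reg = 0x8C64DE
clock 2: out=0, reg = 0x46326F
clock 3: out=1, reg = 0xA31937
clock 4: out=1, reg = 0x518C9B
clock 5: out=1, reg = 0xA8C64D
clock 6: out=1, reg = 0xD46326
clock 7: out=0, reg = 0xEA3193
clock 8: out=1, reg = 0x7518C9
clock 9: out=1, reg = 0x3A8C64
clock 10: out=0, reg = 0x9D4632
clock 11: out=0, reg = 0x4EA319

0x4EA319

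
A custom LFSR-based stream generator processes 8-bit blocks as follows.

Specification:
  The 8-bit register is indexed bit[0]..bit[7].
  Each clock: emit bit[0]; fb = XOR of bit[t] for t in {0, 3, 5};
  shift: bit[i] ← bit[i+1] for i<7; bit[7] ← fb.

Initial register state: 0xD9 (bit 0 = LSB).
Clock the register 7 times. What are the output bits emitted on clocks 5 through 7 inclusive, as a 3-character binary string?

reg_0 = 0xD9
clock 1: out=1, reg = 0x6C
clock 2: out=0, reg = 0x36
clock 3: out=0, reg = 0x9B
clock 4: out=1, reg = 0x4D
clock 5: out=1, reg = 0x26
clock 6: out=0, reg = 0x93
clock 7: out=1, reg = 0xC9

101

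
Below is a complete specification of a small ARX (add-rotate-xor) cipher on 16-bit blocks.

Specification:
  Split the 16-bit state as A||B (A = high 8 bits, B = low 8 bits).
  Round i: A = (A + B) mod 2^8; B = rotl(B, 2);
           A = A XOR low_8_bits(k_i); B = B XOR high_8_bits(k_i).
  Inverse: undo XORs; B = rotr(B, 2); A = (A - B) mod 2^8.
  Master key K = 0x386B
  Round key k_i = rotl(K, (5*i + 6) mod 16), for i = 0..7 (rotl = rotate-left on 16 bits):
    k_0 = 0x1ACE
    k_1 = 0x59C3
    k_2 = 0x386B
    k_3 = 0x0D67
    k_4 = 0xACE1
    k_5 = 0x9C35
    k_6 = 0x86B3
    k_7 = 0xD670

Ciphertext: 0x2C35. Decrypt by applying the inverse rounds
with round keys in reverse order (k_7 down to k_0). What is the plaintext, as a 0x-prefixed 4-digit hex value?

0x30E5

s_0 = ciphertext = 0x2C35
s_1 = InvRound(s_0, k_7) = 0x64F8
s_2 = InvRound(s_1, k_6) = 0x389F
s_3 = InvRound(s_2, k_5) = 0x4DC0
s_4 = InvRound(s_3, k_4) = 0x911B
s_5 = InvRound(s_4, k_3) = 0x7185
s_6 = InvRound(s_5, k_2) = 0xAB6F
s_7 = InvRound(s_6, k_1) = 0xDB8D
s_8 = InvRound(s_7, k_0) = 0x30E5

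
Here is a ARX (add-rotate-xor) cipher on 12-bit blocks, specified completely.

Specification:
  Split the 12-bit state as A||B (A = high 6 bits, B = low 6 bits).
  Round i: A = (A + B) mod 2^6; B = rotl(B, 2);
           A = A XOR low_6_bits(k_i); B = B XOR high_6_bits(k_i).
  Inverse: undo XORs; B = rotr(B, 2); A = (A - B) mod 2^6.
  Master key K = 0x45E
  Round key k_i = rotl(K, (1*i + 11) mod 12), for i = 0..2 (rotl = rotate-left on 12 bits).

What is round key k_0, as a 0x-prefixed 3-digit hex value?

0x22F

K = 0x45E
k_0 = rotl(K, (1*0+11) mod 12) = rotl(K, 11) = 0x22F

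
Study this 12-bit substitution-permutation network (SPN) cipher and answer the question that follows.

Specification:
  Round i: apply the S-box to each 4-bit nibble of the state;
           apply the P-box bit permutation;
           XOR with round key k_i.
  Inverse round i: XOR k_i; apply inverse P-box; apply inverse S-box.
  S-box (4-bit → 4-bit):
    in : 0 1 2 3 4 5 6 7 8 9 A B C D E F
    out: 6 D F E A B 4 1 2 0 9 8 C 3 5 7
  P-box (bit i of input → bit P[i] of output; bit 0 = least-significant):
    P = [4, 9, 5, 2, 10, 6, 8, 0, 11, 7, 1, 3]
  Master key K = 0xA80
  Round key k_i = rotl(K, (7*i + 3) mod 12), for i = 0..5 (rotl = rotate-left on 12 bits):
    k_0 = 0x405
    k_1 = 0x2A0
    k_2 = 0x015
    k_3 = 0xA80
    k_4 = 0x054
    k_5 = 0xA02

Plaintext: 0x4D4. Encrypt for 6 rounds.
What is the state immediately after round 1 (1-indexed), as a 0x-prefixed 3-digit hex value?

s_0 = plaintext = 0x4D4
s_1 = Round(s_0, k_0) = 0x2C9
s_2 = Round(s_1, k_1) = 0xB2B
s_3 = Round(s_2, k_2) = 0x558
s_4 = Round(s_3, k_3) = 0x449
s_5 = Round(s_4, k_4) = 0x09D
s_6 = Round(s_5, k_5) = 0x890

0x2C9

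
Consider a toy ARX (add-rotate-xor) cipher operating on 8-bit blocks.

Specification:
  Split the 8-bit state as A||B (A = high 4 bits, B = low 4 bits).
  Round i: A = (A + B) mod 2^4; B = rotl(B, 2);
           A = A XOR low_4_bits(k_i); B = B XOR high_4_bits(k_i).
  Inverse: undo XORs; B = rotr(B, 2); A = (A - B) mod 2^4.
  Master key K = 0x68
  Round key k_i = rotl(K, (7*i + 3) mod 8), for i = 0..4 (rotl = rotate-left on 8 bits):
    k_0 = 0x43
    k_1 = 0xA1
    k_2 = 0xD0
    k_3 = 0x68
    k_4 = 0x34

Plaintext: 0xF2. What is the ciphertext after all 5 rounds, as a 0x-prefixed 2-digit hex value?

0x71

s_0 = plaintext = 0xF2
s_1 = Round(s_0, k_0) = 0x2C
s_2 = Round(s_1, k_1) = 0xF9
s_3 = Round(s_2, k_2) = 0x8B
s_4 = Round(s_3, k_3) = 0xB8
s_5 = Round(s_4, k_4) = 0x71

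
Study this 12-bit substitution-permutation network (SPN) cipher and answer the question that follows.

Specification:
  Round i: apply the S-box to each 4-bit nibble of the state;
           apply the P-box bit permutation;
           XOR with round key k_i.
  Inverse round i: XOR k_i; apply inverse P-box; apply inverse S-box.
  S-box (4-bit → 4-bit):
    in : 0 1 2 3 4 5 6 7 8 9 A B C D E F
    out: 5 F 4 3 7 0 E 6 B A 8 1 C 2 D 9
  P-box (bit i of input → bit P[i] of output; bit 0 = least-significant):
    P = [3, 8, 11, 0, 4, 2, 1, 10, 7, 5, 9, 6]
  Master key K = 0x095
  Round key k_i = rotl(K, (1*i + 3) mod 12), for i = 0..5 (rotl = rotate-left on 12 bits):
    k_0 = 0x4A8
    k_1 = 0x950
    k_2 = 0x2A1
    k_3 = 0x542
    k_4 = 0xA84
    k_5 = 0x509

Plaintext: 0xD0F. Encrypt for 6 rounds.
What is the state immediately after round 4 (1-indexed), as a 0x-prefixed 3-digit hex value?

0xF0C

s_0 = plaintext = 0xD0F
s_1 = Round(s_0, k_0) = 0x493
s_2 = Round(s_1, k_1) = 0xEFC
s_3 = Round(s_2, k_2) = 0xC70
s_4 = Round(s_3, k_3) = 0xF0C
s_5 = Round(s_4, k_4) = 0x257
s_6 = Round(s_5, k_5) = 0xE09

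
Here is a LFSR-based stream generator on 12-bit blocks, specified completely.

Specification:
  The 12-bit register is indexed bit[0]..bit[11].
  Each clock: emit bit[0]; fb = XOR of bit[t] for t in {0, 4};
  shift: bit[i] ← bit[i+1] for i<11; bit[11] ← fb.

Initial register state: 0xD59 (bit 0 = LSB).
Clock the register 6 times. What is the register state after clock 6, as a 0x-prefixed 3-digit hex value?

0x335

reg_0 = 0xD59
clock 1: out=1, reg = 0x6AC
clock 2: out=0, reg = 0x356
clock 3: out=0, reg = 0x9AB
clock 4: out=1, reg = 0xCD5
clock 5: out=1, reg = 0x66A
clock 6: out=0, reg = 0x335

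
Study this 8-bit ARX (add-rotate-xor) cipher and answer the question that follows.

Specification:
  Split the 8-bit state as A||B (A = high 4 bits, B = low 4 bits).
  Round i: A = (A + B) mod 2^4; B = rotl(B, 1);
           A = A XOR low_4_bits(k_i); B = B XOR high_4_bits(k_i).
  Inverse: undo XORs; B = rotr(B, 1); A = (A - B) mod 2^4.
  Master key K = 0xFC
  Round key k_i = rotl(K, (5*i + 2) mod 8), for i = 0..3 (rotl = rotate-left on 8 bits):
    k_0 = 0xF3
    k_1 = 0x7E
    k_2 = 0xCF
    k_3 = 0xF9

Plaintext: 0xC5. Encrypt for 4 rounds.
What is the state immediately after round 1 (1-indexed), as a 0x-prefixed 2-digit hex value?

s_0 = plaintext = 0xC5
s_1 = Round(s_0, k_0) = 0x25
s_2 = Round(s_1, k_1) = 0x9D
s_3 = Round(s_2, k_2) = 0x97
s_4 = Round(s_3, k_3) = 0x91

0x25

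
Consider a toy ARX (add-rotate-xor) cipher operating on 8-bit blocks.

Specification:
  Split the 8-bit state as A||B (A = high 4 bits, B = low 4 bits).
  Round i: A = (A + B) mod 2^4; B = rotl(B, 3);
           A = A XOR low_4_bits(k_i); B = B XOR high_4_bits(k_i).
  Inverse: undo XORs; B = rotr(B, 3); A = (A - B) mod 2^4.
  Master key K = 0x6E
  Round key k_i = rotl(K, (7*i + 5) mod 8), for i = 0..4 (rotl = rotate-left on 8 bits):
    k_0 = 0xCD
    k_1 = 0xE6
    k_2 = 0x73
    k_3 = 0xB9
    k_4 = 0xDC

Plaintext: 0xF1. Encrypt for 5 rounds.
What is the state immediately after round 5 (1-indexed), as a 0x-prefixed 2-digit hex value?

0x74

s_0 = plaintext = 0xF1
s_1 = Round(s_0, k_0) = 0xD4
s_2 = Round(s_1, k_1) = 0x7C
s_3 = Round(s_2, k_2) = 0x01
s_4 = Round(s_3, k_3) = 0x83
s_5 = Round(s_4, k_4) = 0x74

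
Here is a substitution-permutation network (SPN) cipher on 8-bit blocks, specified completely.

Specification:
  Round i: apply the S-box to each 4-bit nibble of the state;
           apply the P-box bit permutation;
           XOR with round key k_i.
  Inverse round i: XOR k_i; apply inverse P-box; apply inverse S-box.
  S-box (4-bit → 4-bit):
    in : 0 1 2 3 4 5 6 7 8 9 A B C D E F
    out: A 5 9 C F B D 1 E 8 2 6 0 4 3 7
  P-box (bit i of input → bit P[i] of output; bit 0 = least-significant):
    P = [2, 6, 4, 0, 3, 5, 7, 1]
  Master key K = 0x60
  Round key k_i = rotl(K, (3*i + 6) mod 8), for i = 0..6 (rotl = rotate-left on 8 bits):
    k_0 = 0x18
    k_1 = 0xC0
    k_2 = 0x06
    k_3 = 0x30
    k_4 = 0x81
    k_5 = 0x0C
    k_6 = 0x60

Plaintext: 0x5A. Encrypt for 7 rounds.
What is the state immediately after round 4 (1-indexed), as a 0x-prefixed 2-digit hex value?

0xAD

s_0 = plaintext = 0x5A
s_1 = Round(s_0, k_0) = 0x72
s_2 = Round(s_1, k_1) = 0xCD
s_3 = Round(s_2, k_2) = 0x16
s_4 = Round(s_3, k_3) = 0xAD
s_5 = Round(s_4, k_4) = 0xB1
s_6 = Round(s_5, k_5) = 0xB8
s_7 = Round(s_6, k_6) = 0x91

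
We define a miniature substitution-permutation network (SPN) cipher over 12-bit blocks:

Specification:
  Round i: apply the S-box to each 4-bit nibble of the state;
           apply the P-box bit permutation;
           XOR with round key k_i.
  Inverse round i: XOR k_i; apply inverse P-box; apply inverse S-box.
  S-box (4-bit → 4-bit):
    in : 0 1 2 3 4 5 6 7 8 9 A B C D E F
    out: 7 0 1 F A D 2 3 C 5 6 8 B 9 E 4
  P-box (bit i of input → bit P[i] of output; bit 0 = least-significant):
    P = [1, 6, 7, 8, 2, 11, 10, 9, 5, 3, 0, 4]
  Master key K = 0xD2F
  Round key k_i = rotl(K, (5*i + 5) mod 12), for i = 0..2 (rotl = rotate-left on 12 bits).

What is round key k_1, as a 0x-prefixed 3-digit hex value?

0xF4B

K = 0xD2F
k_0 = rotl(K, (5*0+5) mod 12) = rotl(K, 5) = 0x5FA
k_1 = rotl(K, (5*1+5) mod 12) = rotl(K, 10) = 0xF4B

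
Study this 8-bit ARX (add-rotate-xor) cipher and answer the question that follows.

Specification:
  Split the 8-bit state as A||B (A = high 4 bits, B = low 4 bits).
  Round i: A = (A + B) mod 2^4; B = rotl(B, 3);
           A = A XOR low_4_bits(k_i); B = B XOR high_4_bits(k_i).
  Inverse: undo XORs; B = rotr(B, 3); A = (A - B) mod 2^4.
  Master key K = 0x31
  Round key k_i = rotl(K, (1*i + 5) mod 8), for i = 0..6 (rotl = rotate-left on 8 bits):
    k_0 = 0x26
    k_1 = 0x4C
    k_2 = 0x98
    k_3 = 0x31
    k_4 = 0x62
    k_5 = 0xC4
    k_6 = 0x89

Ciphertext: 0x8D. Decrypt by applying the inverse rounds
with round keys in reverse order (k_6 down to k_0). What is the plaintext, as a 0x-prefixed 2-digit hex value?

0x5F

s_0 = ciphertext = 0x8D
s_1 = InvRound(s_0, k_6) = 0x7A
s_2 = InvRound(s_1, k_5) = 0x7C
s_3 = InvRound(s_2, k_4) = 0x05
s_4 = InvRound(s_3, k_3) = 0x5C
s_5 = InvRound(s_4, k_2) = 0x3A
s_6 = InvRound(s_5, k_1) = 0x2D
s_7 = InvRound(s_6, k_0) = 0x5F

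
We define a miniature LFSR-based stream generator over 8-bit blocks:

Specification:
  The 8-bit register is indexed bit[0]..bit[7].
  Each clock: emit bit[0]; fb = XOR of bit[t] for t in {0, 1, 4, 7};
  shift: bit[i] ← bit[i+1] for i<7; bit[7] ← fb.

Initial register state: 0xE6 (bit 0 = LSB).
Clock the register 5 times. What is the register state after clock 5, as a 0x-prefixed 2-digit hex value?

0xB7

reg_0 = 0xE6
clock 1: out=0, reg = 0x73
clock 2: out=1, reg = 0xB9
clock 3: out=1, reg = 0xDC
clock 4: out=0, reg = 0x6E
clock 5: out=0, reg = 0xB7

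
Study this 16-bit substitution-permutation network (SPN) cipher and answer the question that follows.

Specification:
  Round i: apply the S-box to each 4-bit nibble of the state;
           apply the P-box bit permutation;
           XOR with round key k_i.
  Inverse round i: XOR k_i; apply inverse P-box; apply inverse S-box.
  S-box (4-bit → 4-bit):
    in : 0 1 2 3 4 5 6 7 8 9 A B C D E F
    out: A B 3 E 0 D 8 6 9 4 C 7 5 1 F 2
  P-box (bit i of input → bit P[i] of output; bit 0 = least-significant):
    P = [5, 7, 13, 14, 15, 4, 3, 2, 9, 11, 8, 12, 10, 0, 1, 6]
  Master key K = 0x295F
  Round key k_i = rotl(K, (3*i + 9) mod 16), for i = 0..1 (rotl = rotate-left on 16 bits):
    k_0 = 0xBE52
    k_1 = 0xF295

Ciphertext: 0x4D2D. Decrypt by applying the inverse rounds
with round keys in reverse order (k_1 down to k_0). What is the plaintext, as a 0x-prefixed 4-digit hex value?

s_0 = ciphertext = 0x4D2D
s_1 = InvRound(s_0, k_1) = 0xDEBB
s_2 = InvRound(s_1, k_0) = 0x049E

0x049E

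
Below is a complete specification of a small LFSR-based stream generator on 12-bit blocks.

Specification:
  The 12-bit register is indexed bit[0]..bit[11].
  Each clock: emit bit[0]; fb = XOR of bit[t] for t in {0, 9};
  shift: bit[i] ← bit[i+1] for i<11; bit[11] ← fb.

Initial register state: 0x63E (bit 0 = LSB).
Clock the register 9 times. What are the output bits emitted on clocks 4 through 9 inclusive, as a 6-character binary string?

111000

reg_0 = 0x63E
clock 1: out=0, reg = 0xB1F
clock 2: out=1, reg = 0x58F
clock 3: out=1, reg = 0xAC7
clock 4: out=1, reg = 0x563
clock 5: out=1, reg = 0xAB1
clock 6: out=1, reg = 0x558
clock 7: out=0, reg = 0x2AC
clock 8: out=0, reg = 0x956
clock 9: out=0, reg = 0x4AB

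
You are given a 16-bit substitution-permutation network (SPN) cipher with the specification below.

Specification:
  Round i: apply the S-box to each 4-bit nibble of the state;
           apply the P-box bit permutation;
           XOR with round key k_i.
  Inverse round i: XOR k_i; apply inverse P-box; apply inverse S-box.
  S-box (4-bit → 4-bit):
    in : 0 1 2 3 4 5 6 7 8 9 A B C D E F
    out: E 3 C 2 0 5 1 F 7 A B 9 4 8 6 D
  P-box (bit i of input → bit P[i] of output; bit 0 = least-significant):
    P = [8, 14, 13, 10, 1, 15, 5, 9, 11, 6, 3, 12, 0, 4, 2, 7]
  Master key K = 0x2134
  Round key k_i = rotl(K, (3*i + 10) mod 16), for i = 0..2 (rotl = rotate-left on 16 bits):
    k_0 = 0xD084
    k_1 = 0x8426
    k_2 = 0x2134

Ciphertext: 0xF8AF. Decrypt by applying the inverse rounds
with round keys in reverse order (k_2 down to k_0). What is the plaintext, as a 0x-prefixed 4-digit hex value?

0x1929

s_0 = ciphertext = 0xF8AF
s_1 = InvRound(s_0, k_2) = 0xAF11
s_2 = InvRound(s_1, k_1) = 0x86F5
s_3 = InvRound(s_2, k_0) = 0x1929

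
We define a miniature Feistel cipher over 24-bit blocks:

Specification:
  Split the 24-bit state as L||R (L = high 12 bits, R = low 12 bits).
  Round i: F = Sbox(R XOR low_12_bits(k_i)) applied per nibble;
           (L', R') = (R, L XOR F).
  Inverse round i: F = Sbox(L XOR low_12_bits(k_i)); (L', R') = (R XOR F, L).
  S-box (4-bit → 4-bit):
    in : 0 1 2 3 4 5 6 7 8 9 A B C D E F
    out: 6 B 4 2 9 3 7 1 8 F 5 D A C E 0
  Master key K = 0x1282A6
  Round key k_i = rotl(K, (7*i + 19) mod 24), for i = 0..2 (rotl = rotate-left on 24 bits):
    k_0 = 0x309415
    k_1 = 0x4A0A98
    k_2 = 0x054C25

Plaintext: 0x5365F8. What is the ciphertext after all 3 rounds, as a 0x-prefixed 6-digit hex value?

0xC6C845

s_0 = plaintext = 0x5365F8
s_1 = Round(s_0, k_0) = 0x5F8EDA
s_2 = Round(s_1, k_1) = 0xEDAC6C
s_3 = Round(s_2, k_2) = 0xC6C845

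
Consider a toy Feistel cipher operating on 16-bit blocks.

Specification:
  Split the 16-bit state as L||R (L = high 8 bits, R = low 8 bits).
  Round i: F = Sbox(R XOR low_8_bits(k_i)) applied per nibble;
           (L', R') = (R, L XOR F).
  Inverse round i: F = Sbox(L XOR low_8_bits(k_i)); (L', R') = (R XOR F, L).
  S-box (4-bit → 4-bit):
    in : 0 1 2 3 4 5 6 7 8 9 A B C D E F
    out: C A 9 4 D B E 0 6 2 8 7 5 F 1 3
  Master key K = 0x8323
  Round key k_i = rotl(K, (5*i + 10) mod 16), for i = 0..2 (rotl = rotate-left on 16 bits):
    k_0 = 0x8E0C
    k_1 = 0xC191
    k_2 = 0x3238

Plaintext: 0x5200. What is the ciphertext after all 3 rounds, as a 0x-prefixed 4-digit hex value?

0xCEA9

s_0 = plaintext = 0x5200
s_1 = Round(s_0, k_0) = 0x0097
s_2 = Round(s_1, k_1) = 0x97CE
s_3 = Round(s_2, k_2) = 0xCEA9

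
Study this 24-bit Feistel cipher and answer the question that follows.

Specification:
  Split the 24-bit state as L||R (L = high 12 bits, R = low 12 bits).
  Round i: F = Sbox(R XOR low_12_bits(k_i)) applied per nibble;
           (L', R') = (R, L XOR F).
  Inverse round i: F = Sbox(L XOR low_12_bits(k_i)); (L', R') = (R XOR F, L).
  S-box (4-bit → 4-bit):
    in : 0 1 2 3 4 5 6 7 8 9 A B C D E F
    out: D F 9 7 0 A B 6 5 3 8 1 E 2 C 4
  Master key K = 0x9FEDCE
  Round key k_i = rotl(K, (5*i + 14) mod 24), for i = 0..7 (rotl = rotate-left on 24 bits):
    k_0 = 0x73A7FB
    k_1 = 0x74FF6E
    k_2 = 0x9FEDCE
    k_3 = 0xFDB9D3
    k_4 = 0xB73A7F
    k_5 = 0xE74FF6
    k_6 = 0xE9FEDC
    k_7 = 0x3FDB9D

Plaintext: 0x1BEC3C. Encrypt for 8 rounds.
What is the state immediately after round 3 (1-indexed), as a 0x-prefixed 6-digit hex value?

0x847A0B

s_0 = plaintext = 0x1BEC3C
s_1 = Round(s_0, k_0) = 0xC3C058
s_2 = Round(s_1, k_1) = 0x058847
s_3 = Round(s_2, k_2) = 0x847A0B
s_4 = Round(s_3, k_3) = 0xA0BF62
s_5 = Round(s_4, k_4) = 0xF620F9
s_6 = Round(s_5, k_5) = 0x0F9BB6
s_7 = Round(s_6, k_6) = 0xBB6A41
s_8 = Round(s_7, k_7) = 0xA41498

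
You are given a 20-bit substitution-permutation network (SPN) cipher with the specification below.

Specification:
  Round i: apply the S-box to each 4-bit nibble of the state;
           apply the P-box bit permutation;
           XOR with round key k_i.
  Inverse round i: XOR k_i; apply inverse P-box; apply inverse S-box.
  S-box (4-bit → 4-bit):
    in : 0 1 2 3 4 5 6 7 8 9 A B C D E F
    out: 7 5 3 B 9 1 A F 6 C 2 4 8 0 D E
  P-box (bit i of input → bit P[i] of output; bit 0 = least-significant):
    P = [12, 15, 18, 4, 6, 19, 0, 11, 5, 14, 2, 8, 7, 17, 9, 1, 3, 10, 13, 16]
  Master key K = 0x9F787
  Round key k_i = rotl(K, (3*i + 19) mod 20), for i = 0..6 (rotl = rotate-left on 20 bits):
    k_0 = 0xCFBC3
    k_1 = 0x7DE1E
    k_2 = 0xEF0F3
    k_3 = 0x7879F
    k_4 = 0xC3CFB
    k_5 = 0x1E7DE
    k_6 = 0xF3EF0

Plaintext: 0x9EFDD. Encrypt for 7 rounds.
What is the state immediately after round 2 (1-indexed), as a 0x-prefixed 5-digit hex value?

s_0 = plaintext = 0x9EFDD
s_1 = Round(s_0, k_0) = 0xD9845
s_2 = Round(s_1, k_1) = 0x78458
s_3 = Round(s_2, k_2) = 0x9579B
s_4 = Round(s_3, k_3) = 0x2EE3A
s_5 = Round(s_4, k_4) = 0x4B315
s_6 = Round(s_5, k_5) = 0x0B4B7
s_7 = Round(s_6, k_6) = 0xB89C9

0x78458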